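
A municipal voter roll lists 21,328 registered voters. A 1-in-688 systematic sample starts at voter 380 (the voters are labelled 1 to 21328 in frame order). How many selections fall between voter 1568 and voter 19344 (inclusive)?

26

k = 688
First selection ≥ 1568: 380 + ⌈(1568−380)/688⌉·688 = 380 + 2×688 = 1756
Last selection ≤ 19344: 380 + ⌊(19344−380)/688⌋·688 = 380 + 27×688 = 18956
Count = 27 − 2 + 1 = 26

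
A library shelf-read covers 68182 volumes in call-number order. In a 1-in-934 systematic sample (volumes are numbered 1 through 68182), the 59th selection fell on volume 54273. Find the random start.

101

k = 934
r = 54273 − (59−1)×934 = 54273 − 54172 = 101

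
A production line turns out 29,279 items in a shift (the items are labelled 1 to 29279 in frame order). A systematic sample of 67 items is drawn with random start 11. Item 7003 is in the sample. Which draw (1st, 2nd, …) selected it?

17

k = 29279/67 = 437
position = (7003 − 11)/437 + 1 = 6992/437 + 1 = 16 + 1 = 17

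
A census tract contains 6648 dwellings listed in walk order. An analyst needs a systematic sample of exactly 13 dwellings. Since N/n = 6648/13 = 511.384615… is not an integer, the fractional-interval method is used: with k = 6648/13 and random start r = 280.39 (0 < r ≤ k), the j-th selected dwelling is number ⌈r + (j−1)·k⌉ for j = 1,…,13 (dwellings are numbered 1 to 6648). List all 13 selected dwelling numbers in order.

281, 792, 1304, 1815, 2326, 2838, 3349, 3861, 4372, 4883, 5395, 5906, 6418

j=1: r + 0k = 280.39 → ⌈·⌉ = 281
j=2: r + 1k = 791.774615… → ⌈·⌉ = 792
j=3: r + 2k = 1303.159230… → ⌈·⌉ = 1304
j=4: r + 3k = 1814.543846… → ⌈·⌉ = 1815
j=5: r + 4k = 2325.928461… → ⌈·⌉ = 2326
j=6: r + 5k = 2837.313076… → ⌈·⌉ = 2838
j=7: r + 6k = 3348.697692… → ⌈·⌉ = 3349
j=8: r + 7k = 3860.082307… → ⌈·⌉ = 3861
j=9: r + 8k = 4371.466923… → ⌈·⌉ = 4372
j=10: r + 9k = 4882.851538… → ⌈·⌉ = 4883
j=11: r + 10k = 5394.236153… → ⌈·⌉ = 5395
j=12: r + 11k = 5905.620769… → ⌈·⌉ = 5906
j=13: r + 12k = 6417.005384… → ⌈·⌉ = 6418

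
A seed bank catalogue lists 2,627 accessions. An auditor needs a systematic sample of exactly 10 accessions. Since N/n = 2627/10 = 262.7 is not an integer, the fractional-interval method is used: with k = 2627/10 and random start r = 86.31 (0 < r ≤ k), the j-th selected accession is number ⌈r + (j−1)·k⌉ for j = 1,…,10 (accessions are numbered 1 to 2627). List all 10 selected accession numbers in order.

j=1: r + 0k = 86.31 → ⌈·⌉ = 87
j=2: r + 1k = 349.01 → ⌈·⌉ = 350
j=3: r + 2k = 611.71 → ⌈·⌉ = 612
j=4: r + 3k = 874.41 → ⌈·⌉ = 875
j=5: r + 4k = 1137.11 → ⌈·⌉ = 1138
j=6: r + 5k = 1399.81 → ⌈·⌉ = 1400
j=7: r + 6k = 1662.51 → ⌈·⌉ = 1663
j=8: r + 7k = 1925.21 → ⌈·⌉ = 1926
j=9: r + 8k = 2187.91 → ⌈·⌉ = 2188
j=10: r + 9k = 2450.61 → ⌈·⌉ = 2451

87, 350, 612, 875, 1138, 1400, 1663, 1926, 2188, 2451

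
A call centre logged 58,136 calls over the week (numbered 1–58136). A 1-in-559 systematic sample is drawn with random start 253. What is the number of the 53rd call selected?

k = 559
53rd selection = r + (53−1)·k = 253 + 52×559 = 253 + 29068 = 29321

29321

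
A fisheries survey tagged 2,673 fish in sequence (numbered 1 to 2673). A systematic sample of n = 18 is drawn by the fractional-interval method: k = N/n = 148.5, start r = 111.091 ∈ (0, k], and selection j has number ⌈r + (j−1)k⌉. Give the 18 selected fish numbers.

112, 260, 409, 557, 706, 854, 1003, 1151, 1300, 1448, 1597, 1745, 1894, 2042, 2191, 2339, 2488, 2636

j=1: r + 0k = 111.091 → ⌈·⌉ = 112
j=2: r + 1k = 259.591 → ⌈·⌉ = 260
j=3: r + 2k = 408.091 → ⌈·⌉ = 409
j=4: r + 3k = 556.591 → ⌈·⌉ = 557
j=5: r + 4k = 705.091 → ⌈·⌉ = 706
j=6: r + 5k = 853.591 → ⌈·⌉ = 854
j=7: r + 6k = 1002.091 → ⌈·⌉ = 1003
j=8: r + 7k = 1150.591 → ⌈·⌉ = 1151
j=9: r + 8k = 1299.091 → ⌈·⌉ = 1300
j=10: r + 9k = 1447.591 → ⌈·⌉ = 1448
j=11: r + 10k = 1596.091 → ⌈·⌉ = 1597
j=12: r + 11k = 1744.591 → ⌈·⌉ = 1745
j=13: r + 12k = 1893.091 → ⌈·⌉ = 1894
j=14: r + 13k = 2041.591 → ⌈·⌉ = 2042
j=15: r + 14k = 2190.091 → ⌈·⌉ = 2191
j=16: r + 15k = 2338.591 → ⌈·⌉ = 2339
j=17: r + 16k = 2487.091 → ⌈·⌉ = 2488
j=18: r + 17k = 2635.591 → ⌈·⌉ = 2636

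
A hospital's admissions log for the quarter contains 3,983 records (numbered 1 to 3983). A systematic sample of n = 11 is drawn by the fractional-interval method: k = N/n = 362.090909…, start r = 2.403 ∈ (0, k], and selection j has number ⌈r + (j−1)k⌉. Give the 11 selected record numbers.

j=1: r + 0k = 2.403 → ⌈·⌉ = 3
j=2: r + 1k = 364.493909… → ⌈·⌉ = 365
j=3: r + 2k = 726.584818… → ⌈·⌉ = 727
j=4: r + 3k = 1088.675727… → ⌈·⌉ = 1089
j=5: r + 4k = 1450.766636… → ⌈·⌉ = 1451
j=6: r + 5k = 1812.857545… → ⌈·⌉ = 1813
j=7: r + 6k = 2174.948454… → ⌈·⌉ = 2175
j=8: r + 7k = 2537.039363… → ⌈·⌉ = 2538
j=9: r + 8k = 2899.130272… → ⌈·⌉ = 2900
j=10: r + 9k = 3261.221181… → ⌈·⌉ = 3262
j=11: r + 10k = 3623.312090… → ⌈·⌉ = 3624

3, 365, 727, 1089, 1451, 1813, 2175, 2538, 2900, 3262, 3624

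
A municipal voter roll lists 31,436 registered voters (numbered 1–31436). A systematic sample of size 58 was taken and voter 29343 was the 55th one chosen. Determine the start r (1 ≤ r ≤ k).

75

k = 31436/58 = 542
r = 29343 − (55−1)×542 = 29343 − 29268 = 75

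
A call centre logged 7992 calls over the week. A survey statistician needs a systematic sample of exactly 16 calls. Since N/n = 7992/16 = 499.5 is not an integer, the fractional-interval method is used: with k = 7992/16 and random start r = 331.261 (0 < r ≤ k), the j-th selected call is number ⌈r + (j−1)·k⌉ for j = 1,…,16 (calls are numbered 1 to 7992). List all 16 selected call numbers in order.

j=1: r + 0k = 331.261 → ⌈·⌉ = 332
j=2: r + 1k = 830.761 → ⌈·⌉ = 831
j=3: r + 2k = 1330.261 → ⌈·⌉ = 1331
j=4: r + 3k = 1829.761 → ⌈·⌉ = 1830
j=5: r + 4k = 2329.261 → ⌈·⌉ = 2330
j=6: r + 5k = 2828.761 → ⌈·⌉ = 2829
j=7: r + 6k = 3328.261 → ⌈·⌉ = 3329
j=8: r + 7k = 3827.761 → ⌈·⌉ = 3828
j=9: r + 8k = 4327.261 → ⌈·⌉ = 4328
j=10: r + 9k = 4826.761 → ⌈·⌉ = 4827
j=11: r + 10k = 5326.261 → ⌈·⌉ = 5327
j=12: r + 11k = 5825.761 → ⌈·⌉ = 5826
j=13: r + 12k = 6325.261 → ⌈·⌉ = 6326
j=14: r + 13k = 6824.761 → ⌈·⌉ = 6825
j=15: r + 14k = 7324.261 → ⌈·⌉ = 7325
j=16: r + 15k = 7823.761 → ⌈·⌉ = 7824

332, 831, 1331, 1830, 2330, 2829, 3329, 3828, 4328, 4827, 5327, 5826, 6326, 6825, 7325, 7824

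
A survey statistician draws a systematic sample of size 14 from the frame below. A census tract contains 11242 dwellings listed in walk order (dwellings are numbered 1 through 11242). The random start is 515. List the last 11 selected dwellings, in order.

k = N/n = 11242/14 = 803
4th selection = 515 + 3×803 = 2924
5th: 2924 + 803 = 3727
6th: 3727 + 803 = 4530
7th: 4530 + 803 = 5333
8th: 5333 + 803 = 6136
9th: 6136 + 803 = 6939
10th: 6939 + 803 = 7742
11th: 7742 + 803 = 8545
12th: 8545 + 803 = 9348
13th: 9348 + 803 = 10151
14th: 10151 + 803 = 10954

2924, 3727, 4530, 5333, 6136, 6939, 7742, 8545, 9348, 10151, 10954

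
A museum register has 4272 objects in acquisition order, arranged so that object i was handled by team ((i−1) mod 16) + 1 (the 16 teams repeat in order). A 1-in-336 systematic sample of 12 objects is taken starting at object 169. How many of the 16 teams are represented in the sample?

Consecutive selections differ by k = 336, so their team numbers differ by 336 mod 16 = 0.
gcd(336, 16) = 16, so the sample visits 16/16 = 1 distinct residues mod 16.
Start 169 is team 9; the teams hit are 9.

1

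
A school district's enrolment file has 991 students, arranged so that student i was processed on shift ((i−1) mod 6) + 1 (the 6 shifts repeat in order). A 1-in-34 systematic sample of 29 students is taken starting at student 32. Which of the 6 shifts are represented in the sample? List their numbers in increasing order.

2, 4, 6

Consecutive selections differ by k = 34, so their shift numbers differ by 34 mod 6 = 4.
gcd(34, 6) = 2, so the sample visits 6/2 = 3 distinct residues mod 6.
Start 32 is shift 2; the shifts hit are 2, 4, 6.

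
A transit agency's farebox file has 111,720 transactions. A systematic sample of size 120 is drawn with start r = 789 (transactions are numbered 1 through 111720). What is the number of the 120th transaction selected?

111578

k = 111720/120 = 931
120th selection = r + (120−1)·k = 789 + 119×931 = 789 + 110789 = 111578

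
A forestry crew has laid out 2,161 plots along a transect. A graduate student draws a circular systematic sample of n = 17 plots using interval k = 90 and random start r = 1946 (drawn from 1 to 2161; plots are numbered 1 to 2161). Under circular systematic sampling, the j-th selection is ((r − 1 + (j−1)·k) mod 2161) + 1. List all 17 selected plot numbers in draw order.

1946, 2036, 2126, 55, 145, 235, 325, 415, 505, 595, 685, 775, 865, 955, 1045, 1135, 1225

Selection 1: 1946
Selection 2: 1946 + 90 = 2036
Selection 3: 2036 + 90 = 2126
Selection 4: 2126 + 90 = 2216 → 2216 − 2161 = 55
Selection 5: 55 + 90 = 145
Selection 6: 145 + 90 = 235
Selection 7: 235 + 90 = 325
Selection 8: 325 + 90 = 415
Selection 9: 415 + 90 = 505
Selection 10: 505 + 90 = 595
Selection 11: 595 + 90 = 685
Selection 12: 685 + 90 = 775
Selection 13: 775 + 90 = 865
Selection 14: 865 + 90 = 955
Selection 15: 955 + 90 = 1045
Selection 16: 1045 + 90 = 1135
Selection 17: 1135 + 90 = 1225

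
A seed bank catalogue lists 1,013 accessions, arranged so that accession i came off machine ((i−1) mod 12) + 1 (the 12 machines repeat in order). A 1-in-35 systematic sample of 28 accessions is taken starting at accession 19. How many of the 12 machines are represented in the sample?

12

Consecutive selections differ by k = 35, so their machine numbers differ by 35 mod 12 = 11.
gcd(35, 12) = 1, so the sample visits 12/1 = 12 distinct residues mod 12.
Start 19 is machine 7; the machines hit are 1, 2, 3, 4, 5, 6, 7, 8, 9, 10, 11, 12.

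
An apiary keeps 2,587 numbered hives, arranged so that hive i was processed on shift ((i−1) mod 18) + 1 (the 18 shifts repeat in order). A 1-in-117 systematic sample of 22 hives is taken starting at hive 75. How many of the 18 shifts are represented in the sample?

2

Consecutive selections differ by k = 117, so their shift numbers differ by 117 mod 18 = 9.
gcd(117, 18) = 9, so the sample visits 18/9 = 2 distinct residues mod 18.
Start 75 is shift 3; the shifts hit are 3, 12.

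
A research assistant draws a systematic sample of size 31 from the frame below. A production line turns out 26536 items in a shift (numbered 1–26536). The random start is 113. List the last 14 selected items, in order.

k = N/n = 26536/31 = 856
18th selection = 113 + 17×856 = 14665
19th: 14665 + 856 = 15521
20th: 15521 + 856 = 16377
21st: 16377 + 856 = 17233
22nd: 17233 + 856 = 18089
23rd: 18089 + 856 = 18945
24th: 18945 + 856 = 19801
25th: 19801 + 856 = 20657
26th: 20657 + 856 = 21513
27th: 21513 + 856 = 22369
28th: 22369 + 856 = 23225
29th: 23225 + 856 = 24081
30th: 24081 + 856 = 24937
31st: 24937 + 856 = 25793

14665, 15521, 16377, 17233, 18089, 18945, 19801, 20657, 21513, 22369, 23225, 24081, 24937, 25793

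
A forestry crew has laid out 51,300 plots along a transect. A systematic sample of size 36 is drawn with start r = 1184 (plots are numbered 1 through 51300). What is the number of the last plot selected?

51059

k = 51300/36 = 1425
36th selection = r + (36−1)·k = 1184 + 35×1425 = 1184 + 49875 = 51059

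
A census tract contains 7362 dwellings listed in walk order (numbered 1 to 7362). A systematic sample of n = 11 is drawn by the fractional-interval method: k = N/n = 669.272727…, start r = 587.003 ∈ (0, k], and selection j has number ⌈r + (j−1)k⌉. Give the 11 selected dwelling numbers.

588, 1257, 1926, 2595, 3265, 3934, 4603, 5272, 5942, 6611, 7280

j=1: r + 0k = 587.003 → ⌈·⌉ = 588
j=2: r + 1k = 1256.275727… → ⌈·⌉ = 1257
j=3: r + 2k = 1925.548454… → ⌈·⌉ = 1926
j=4: r + 3k = 2594.821181… → ⌈·⌉ = 2595
j=5: r + 4k = 3264.093909… → ⌈·⌉ = 3265
j=6: r + 5k = 3933.366636… → ⌈·⌉ = 3934
j=7: r + 6k = 4602.639363… → ⌈·⌉ = 4603
j=8: r + 7k = 5271.912090… → ⌈·⌉ = 5272
j=9: r + 8k = 5941.184818… → ⌈·⌉ = 5942
j=10: r + 9k = 6610.457545… → ⌈·⌉ = 6611
j=11: r + 10k = 7279.730272… → ⌈·⌉ = 7280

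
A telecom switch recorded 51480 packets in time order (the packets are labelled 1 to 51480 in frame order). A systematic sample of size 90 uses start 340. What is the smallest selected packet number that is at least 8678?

k = 51480/90 = 572
Steps past start: ⌈(8678 − 340)/572⌉ = ⌈8338/572⌉ = 15
Selected packet: 340 + 15×572 = 8920

8920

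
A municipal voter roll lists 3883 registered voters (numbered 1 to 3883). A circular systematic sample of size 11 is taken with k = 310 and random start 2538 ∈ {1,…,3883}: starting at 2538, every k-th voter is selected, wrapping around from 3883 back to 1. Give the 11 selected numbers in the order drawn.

2538, 2848, 3158, 3468, 3778, 205, 515, 825, 1135, 1445, 1755

Selection 1: 2538
Selection 2: 2538 + 310 = 2848
Selection 3: 2848 + 310 = 3158
Selection 4: 3158 + 310 = 3468
Selection 5: 3468 + 310 = 3778
Selection 6: 3778 + 310 = 4088 → 4088 − 3883 = 205
Selection 7: 205 + 310 = 515
Selection 8: 515 + 310 = 825
Selection 9: 825 + 310 = 1135
Selection 10: 1135 + 310 = 1445
Selection 11: 1445 + 310 = 1755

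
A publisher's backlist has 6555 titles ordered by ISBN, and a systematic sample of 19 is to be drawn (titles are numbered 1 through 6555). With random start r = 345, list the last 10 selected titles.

3450, 3795, 4140, 4485, 4830, 5175, 5520, 5865, 6210, 6555

k = N/n = 6555/19 = 345
10th selection = 345 + 9×345 = 3450
11th: 3450 + 345 = 3795
12th: 3795 + 345 = 4140
13th: 4140 + 345 = 4485
14th: 4485 + 345 = 4830
15th: 4830 + 345 = 5175
16th: 5175 + 345 = 5520
17th: 5520 + 345 = 5865
18th: 5865 + 345 = 6210
19th: 6210 + 345 = 6555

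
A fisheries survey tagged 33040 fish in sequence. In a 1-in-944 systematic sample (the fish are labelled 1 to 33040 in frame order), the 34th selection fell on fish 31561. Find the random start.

k = 944
r = 31561 − (34−1)×944 = 31561 − 31152 = 409

409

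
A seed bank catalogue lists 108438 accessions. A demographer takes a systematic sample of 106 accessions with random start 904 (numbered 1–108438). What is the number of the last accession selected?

k = 108438/106 = 1023
106th selection = r + (106−1)·k = 904 + 105×1023 = 904 + 107415 = 108319

108319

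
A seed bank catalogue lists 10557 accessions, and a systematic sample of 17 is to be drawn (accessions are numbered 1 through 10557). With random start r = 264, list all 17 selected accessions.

264, 885, 1506, 2127, 2748, 3369, 3990, 4611, 5232, 5853, 6474, 7095, 7716, 8337, 8958, 9579, 10200

k = N/n = 10557/17 = 621
accession 1: 264
accession 2: 264 + 621 = 885
accession 3: 885 + 621 = 1506
accession 4: 1506 + 621 = 2127
accession 5: 2127 + 621 = 2748
accession 6: 2748 + 621 = 3369
accession 7: 3369 + 621 = 3990
accession 8: 3990 + 621 = 4611
accession 9: 4611 + 621 = 5232
accession 10: 5232 + 621 = 5853
accession 11: 5853 + 621 = 6474
accession 12: 6474 + 621 = 7095
accession 13: 7095 + 621 = 7716
accession 14: 7716 + 621 = 8337
accession 15: 8337 + 621 = 8958
accession 16: 8958 + 621 = 9579
accession 17: 9579 + 621 = 10200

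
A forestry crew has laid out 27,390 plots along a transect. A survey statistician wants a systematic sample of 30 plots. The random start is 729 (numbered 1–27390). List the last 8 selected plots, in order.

k = N/n = 27390/30 = 913
23rd selection = 729 + 22×913 = 20815
24th: 20815 + 913 = 21728
25th: 21728 + 913 = 22641
26th: 22641 + 913 = 23554
27th: 23554 + 913 = 24467
28th: 24467 + 913 = 25380
29th: 25380 + 913 = 26293
30th: 26293 + 913 = 27206

20815, 21728, 22641, 23554, 24467, 25380, 26293, 27206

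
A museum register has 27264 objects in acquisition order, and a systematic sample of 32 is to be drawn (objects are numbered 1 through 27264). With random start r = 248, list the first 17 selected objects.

248, 1100, 1952, 2804, 3656, 4508, 5360, 6212, 7064, 7916, 8768, 9620, 10472, 11324, 12176, 13028, 13880

k = N/n = 27264/32 = 852
object 1: 248
object 2: 248 + 852 = 1100
object 3: 1100 + 852 = 1952
object 4: 1952 + 852 = 2804
object 5: 2804 + 852 = 3656
object 6: 3656 + 852 = 4508
object 7: 4508 + 852 = 5360
object 8: 5360 + 852 = 6212
object 9: 6212 + 852 = 7064
object 10: 7064 + 852 = 7916
object 11: 7916 + 852 = 8768
object 12: 8768 + 852 = 9620
object 13: 9620 + 852 = 10472
object 14: 10472 + 852 = 11324
object 15: 11324 + 852 = 12176
object 16: 12176 + 852 = 13028
object 17: 13028 + 852 = 13880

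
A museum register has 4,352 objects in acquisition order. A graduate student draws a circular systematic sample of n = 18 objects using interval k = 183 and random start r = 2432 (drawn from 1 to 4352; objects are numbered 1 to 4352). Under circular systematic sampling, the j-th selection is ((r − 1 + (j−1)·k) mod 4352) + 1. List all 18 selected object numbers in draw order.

Selection 1: 2432
Selection 2: 2432 + 183 = 2615
Selection 3: 2615 + 183 = 2798
Selection 4: 2798 + 183 = 2981
Selection 5: 2981 + 183 = 3164
Selection 6: 3164 + 183 = 3347
Selection 7: 3347 + 183 = 3530
Selection 8: 3530 + 183 = 3713
Selection 9: 3713 + 183 = 3896
Selection 10: 3896 + 183 = 4079
Selection 11: 4079 + 183 = 4262
Selection 12: 4262 + 183 = 4445 → 4445 − 4352 = 93
Selection 13: 93 + 183 = 276
Selection 14: 276 + 183 = 459
Selection 15: 459 + 183 = 642
Selection 16: 642 + 183 = 825
Selection 17: 825 + 183 = 1008
Selection 18: 1008 + 183 = 1191

2432, 2615, 2798, 2981, 3164, 3347, 3530, 3713, 3896, 4079, 4262, 93, 276, 459, 642, 825, 1008, 1191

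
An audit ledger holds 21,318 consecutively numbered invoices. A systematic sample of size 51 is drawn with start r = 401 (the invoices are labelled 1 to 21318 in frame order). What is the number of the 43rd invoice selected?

17957

k = 21318/51 = 418
43rd selection = r + (43−1)·k = 401 + 42×418 = 401 + 17556 = 17957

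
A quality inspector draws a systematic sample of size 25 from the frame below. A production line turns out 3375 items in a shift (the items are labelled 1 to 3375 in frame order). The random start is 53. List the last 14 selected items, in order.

1538, 1673, 1808, 1943, 2078, 2213, 2348, 2483, 2618, 2753, 2888, 3023, 3158, 3293

k = N/n = 3375/25 = 135
12th selection = 53 + 11×135 = 1538
13th: 1538 + 135 = 1673
14th: 1673 + 135 = 1808
15th: 1808 + 135 = 1943
16th: 1943 + 135 = 2078
17th: 2078 + 135 = 2213
18th: 2213 + 135 = 2348
19th: 2348 + 135 = 2483
20th: 2483 + 135 = 2618
21st: 2618 + 135 = 2753
22nd: 2753 + 135 = 2888
23rd: 2888 + 135 = 3023
24th: 3023 + 135 = 3158
25th: 3158 + 135 = 3293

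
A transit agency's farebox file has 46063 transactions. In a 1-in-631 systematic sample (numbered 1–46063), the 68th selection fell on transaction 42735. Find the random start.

458

k = 631
r = 42735 − (68−1)×631 = 42735 − 42277 = 458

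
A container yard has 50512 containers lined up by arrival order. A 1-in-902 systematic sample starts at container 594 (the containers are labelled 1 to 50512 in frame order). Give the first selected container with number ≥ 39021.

k = 902
Steps past start: ⌈(39021 − 594)/902⌉ = ⌈38427/902⌉ = 43
Selected container: 594 + 43×902 = 39380

39380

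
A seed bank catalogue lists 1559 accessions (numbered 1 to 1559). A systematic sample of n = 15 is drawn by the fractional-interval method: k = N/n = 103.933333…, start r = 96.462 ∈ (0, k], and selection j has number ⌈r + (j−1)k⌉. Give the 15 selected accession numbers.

97, 201, 305, 409, 513, 617, 721, 824, 928, 1032, 1136, 1240, 1344, 1448, 1552

j=1: r + 0k = 96.462 → ⌈·⌉ = 97
j=2: r + 1k = 200.395333… → ⌈·⌉ = 201
j=3: r + 2k = 304.328666… → ⌈·⌉ = 305
j=4: r + 3k = 408.262 → ⌈·⌉ = 409
j=5: r + 4k = 512.195333… → ⌈·⌉ = 513
j=6: r + 5k = 616.128666… → ⌈·⌉ = 617
j=7: r + 6k = 720.062 → ⌈·⌉ = 721
j=8: r + 7k = 823.995333… → ⌈·⌉ = 824
j=9: r + 8k = 927.928666… → ⌈·⌉ = 928
j=10: r + 9k = 1031.862 → ⌈·⌉ = 1032
j=11: r + 10k = 1135.795333… → ⌈·⌉ = 1136
j=12: r + 11k = 1239.728666… → ⌈·⌉ = 1240
j=13: r + 12k = 1343.662 → ⌈·⌉ = 1344
j=14: r + 13k = 1447.595333… → ⌈·⌉ = 1448
j=15: r + 14k = 1551.528666… → ⌈·⌉ = 1552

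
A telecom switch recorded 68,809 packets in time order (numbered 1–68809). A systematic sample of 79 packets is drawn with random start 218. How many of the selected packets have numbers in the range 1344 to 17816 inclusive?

19

k = 68809/79 = 871
First selection ≥ 1344: 218 + ⌈(1344−218)/871⌉·871 = 218 + 2×871 = 1960
Last selection ≤ 17816: 218 + ⌊(17816−218)/871⌋·871 = 218 + 20×871 = 17638
Count = 20 − 2 + 1 = 19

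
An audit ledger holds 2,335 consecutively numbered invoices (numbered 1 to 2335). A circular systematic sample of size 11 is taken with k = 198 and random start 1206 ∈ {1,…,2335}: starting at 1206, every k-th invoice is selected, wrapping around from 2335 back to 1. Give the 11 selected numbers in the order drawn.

Selection 1: 1206
Selection 2: 1206 + 198 = 1404
Selection 3: 1404 + 198 = 1602
Selection 4: 1602 + 198 = 1800
Selection 5: 1800 + 198 = 1998
Selection 6: 1998 + 198 = 2196
Selection 7: 2196 + 198 = 2394 → 2394 − 2335 = 59
Selection 8: 59 + 198 = 257
Selection 9: 257 + 198 = 455
Selection 10: 455 + 198 = 653
Selection 11: 653 + 198 = 851

1206, 1404, 1602, 1800, 1998, 2196, 59, 257, 455, 653, 851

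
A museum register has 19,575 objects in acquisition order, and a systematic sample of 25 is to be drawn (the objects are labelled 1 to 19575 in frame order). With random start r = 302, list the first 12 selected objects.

302, 1085, 1868, 2651, 3434, 4217, 5000, 5783, 6566, 7349, 8132, 8915

k = N/n = 19575/25 = 783
object 1: 302
object 2: 302 + 783 = 1085
object 3: 1085 + 783 = 1868
object 4: 1868 + 783 = 2651
object 5: 2651 + 783 = 3434
object 6: 3434 + 783 = 4217
object 7: 4217 + 783 = 5000
object 8: 5000 + 783 = 5783
object 9: 5783 + 783 = 6566
object 10: 6566 + 783 = 7349
object 11: 7349 + 783 = 8132
object 12: 8132 + 783 = 8915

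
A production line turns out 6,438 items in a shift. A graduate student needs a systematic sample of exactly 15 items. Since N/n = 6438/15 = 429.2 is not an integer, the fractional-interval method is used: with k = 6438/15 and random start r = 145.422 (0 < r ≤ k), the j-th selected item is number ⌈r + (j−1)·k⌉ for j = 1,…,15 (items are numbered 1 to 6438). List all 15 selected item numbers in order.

j=1: r + 0k = 145.422 → ⌈·⌉ = 146
j=2: r + 1k = 574.622 → ⌈·⌉ = 575
j=3: r + 2k = 1003.822 → ⌈·⌉ = 1004
j=4: r + 3k = 1433.022 → ⌈·⌉ = 1434
j=5: r + 4k = 1862.222 → ⌈·⌉ = 1863
j=6: r + 5k = 2291.422 → ⌈·⌉ = 2292
j=7: r + 6k = 2720.622 → ⌈·⌉ = 2721
j=8: r + 7k = 3149.822 → ⌈·⌉ = 3150
j=9: r + 8k = 3579.022 → ⌈·⌉ = 3580
j=10: r + 9k = 4008.222 → ⌈·⌉ = 4009
j=11: r + 10k = 4437.422 → ⌈·⌉ = 4438
j=12: r + 11k = 4866.622 → ⌈·⌉ = 4867
j=13: r + 12k = 5295.822 → ⌈·⌉ = 5296
j=14: r + 13k = 5725.022 → ⌈·⌉ = 5726
j=15: r + 14k = 6154.222 → ⌈·⌉ = 6155

146, 575, 1004, 1434, 1863, 2292, 2721, 3150, 3580, 4009, 4438, 4867, 5296, 5726, 6155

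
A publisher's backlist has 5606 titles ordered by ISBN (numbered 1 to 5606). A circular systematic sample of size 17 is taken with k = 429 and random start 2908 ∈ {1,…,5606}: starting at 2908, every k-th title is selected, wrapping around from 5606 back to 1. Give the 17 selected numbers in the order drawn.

Selection 1: 2908
Selection 2: 2908 + 429 = 3337
Selection 3: 3337 + 429 = 3766
Selection 4: 3766 + 429 = 4195
Selection 5: 4195 + 429 = 4624
Selection 6: 4624 + 429 = 5053
Selection 7: 5053 + 429 = 5482
Selection 8: 5482 + 429 = 5911 → 5911 − 5606 = 305
Selection 9: 305 + 429 = 734
Selection 10: 734 + 429 = 1163
Selection 11: 1163 + 429 = 1592
Selection 12: 1592 + 429 = 2021
Selection 13: 2021 + 429 = 2450
Selection 14: 2450 + 429 = 2879
Selection 15: 2879 + 429 = 3308
Selection 16: 3308 + 429 = 3737
Selection 17: 3737 + 429 = 4166

2908, 3337, 3766, 4195, 4624, 5053, 5482, 305, 734, 1163, 1592, 2021, 2450, 2879, 3308, 3737, 4166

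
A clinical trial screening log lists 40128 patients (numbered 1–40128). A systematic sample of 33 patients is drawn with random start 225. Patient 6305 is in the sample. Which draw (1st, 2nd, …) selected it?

6

k = 40128/33 = 1216
position = (6305 − 225)/1216 + 1 = 6080/1216 + 1 = 5 + 1 = 6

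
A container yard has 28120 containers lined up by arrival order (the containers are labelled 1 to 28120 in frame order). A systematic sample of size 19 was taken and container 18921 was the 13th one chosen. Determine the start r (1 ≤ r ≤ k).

1161

k = 28120/19 = 1480
r = 18921 − (13−1)×1480 = 18921 − 17760 = 1161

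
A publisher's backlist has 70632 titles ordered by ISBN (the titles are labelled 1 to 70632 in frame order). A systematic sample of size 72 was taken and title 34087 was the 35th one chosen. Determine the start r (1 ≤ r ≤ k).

k = 70632/72 = 981
r = 34087 − (35−1)×981 = 34087 − 33354 = 733

733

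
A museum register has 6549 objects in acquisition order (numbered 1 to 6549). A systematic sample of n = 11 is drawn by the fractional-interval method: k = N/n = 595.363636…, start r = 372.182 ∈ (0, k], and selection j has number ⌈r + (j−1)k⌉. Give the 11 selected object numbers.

j=1: r + 0k = 372.182 → ⌈·⌉ = 373
j=2: r + 1k = 967.545636… → ⌈·⌉ = 968
j=3: r + 2k = 1562.909272… → ⌈·⌉ = 1563
j=4: r + 3k = 2158.272909… → ⌈·⌉ = 2159
j=5: r + 4k = 2753.636545… → ⌈·⌉ = 2754
j=6: r + 5k = 3349.000181… → ⌈·⌉ = 3350
j=7: r + 6k = 3944.363818… → ⌈·⌉ = 3945
j=8: r + 7k = 4539.727454… → ⌈·⌉ = 4540
j=9: r + 8k = 5135.091090… → ⌈·⌉ = 5136
j=10: r + 9k = 5730.454727… → ⌈·⌉ = 5731
j=11: r + 10k = 6325.818363… → ⌈·⌉ = 6326

373, 968, 1563, 2159, 2754, 3350, 3945, 4540, 5136, 5731, 6326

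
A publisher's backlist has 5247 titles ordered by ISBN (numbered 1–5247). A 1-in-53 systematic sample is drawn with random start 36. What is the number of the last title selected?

k = 53
99th selection = r + (99−1)·k = 36 + 98×53 = 36 + 5194 = 5230

5230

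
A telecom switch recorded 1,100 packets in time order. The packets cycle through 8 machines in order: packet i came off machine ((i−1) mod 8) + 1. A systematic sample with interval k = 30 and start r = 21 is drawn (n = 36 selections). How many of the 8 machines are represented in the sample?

Consecutive selections differ by k = 30, so their machine numbers differ by 30 mod 8 = 6.
gcd(30, 8) = 2, so the sample visits 8/2 = 4 distinct residues mod 8.
Start 21 is machine 5; the machines hit are 1, 3, 5, 7.

4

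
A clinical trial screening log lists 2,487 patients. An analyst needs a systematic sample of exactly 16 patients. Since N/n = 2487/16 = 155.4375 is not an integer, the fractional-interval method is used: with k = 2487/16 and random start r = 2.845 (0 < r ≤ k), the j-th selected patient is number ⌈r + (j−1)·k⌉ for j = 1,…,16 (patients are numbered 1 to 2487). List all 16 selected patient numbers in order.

3, 159, 314, 470, 625, 781, 936, 1091, 1247, 1402, 1558, 1713, 1869, 2024, 2179, 2335

j=1: r + 0k = 2.845 → ⌈·⌉ = 3
j=2: r + 1k = 158.2825 → ⌈·⌉ = 159
j=3: r + 2k = 313.72 → ⌈·⌉ = 314
j=4: r + 3k = 469.1575 → ⌈·⌉ = 470
j=5: r + 4k = 624.595 → ⌈·⌉ = 625
j=6: r + 5k = 780.0325 → ⌈·⌉ = 781
j=7: r + 6k = 935.47 → ⌈·⌉ = 936
j=8: r + 7k = 1090.9075 → ⌈·⌉ = 1091
j=9: r + 8k = 1246.345 → ⌈·⌉ = 1247
j=10: r + 9k = 1401.7825 → ⌈·⌉ = 1402
j=11: r + 10k = 1557.22 → ⌈·⌉ = 1558
j=12: r + 11k = 1712.6575 → ⌈·⌉ = 1713
j=13: r + 12k = 1868.095 → ⌈·⌉ = 1869
j=14: r + 13k = 2023.5325 → ⌈·⌉ = 2024
j=15: r + 14k = 2178.97 → ⌈·⌉ = 2179
j=16: r + 15k = 2334.4075 → ⌈·⌉ = 2335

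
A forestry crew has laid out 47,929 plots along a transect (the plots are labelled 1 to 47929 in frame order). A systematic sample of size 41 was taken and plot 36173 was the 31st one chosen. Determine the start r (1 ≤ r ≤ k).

k = 47929/41 = 1169
r = 36173 − (31−1)×1169 = 36173 − 35070 = 1103

1103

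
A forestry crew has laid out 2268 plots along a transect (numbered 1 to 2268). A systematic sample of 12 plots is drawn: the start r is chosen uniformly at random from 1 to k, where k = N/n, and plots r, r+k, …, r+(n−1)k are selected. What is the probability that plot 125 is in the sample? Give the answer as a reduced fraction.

k = 2268/12 = 189.
Plot 125 is selected iff r ≡ 125 (mod 189); exactly one such r in {1,…,189}.
Inclusion probability = 1/189.

1/189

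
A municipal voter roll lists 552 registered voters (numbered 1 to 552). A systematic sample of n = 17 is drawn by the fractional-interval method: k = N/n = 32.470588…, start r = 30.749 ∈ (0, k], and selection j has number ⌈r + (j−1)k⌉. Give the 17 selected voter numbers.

31, 64, 96, 129, 161, 194, 226, 259, 291, 323, 356, 388, 421, 453, 486, 518, 551

j=1: r + 0k = 30.749 → ⌈·⌉ = 31
j=2: r + 1k = 63.219588… → ⌈·⌉ = 64
j=3: r + 2k = 95.690176… → ⌈·⌉ = 96
j=4: r + 3k = 128.160764… → ⌈·⌉ = 129
j=5: r + 4k = 160.631352… → ⌈·⌉ = 161
j=6: r + 5k = 193.101941… → ⌈·⌉ = 194
j=7: r + 6k = 225.572529… → ⌈·⌉ = 226
j=8: r + 7k = 258.043117… → ⌈·⌉ = 259
j=9: r + 8k = 290.513705… → ⌈·⌉ = 291
j=10: r + 9k = 322.984294… → ⌈·⌉ = 323
j=11: r + 10k = 355.454882… → ⌈·⌉ = 356
j=12: r + 11k = 387.925470… → ⌈·⌉ = 388
j=13: r + 12k = 420.396058… → ⌈·⌉ = 421
j=14: r + 13k = 452.866647… → ⌈·⌉ = 453
j=15: r + 14k = 485.337235… → ⌈·⌉ = 486
j=16: r + 15k = 517.807823… → ⌈·⌉ = 518
j=17: r + 16k = 550.278411… → ⌈·⌉ = 551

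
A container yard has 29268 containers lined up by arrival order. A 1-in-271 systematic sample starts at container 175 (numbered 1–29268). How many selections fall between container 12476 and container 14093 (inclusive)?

k = 271
First selection ≥ 12476: 175 + ⌈(12476−175)/271⌉·271 = 175 + 46×271 = 12641
Last selection ≤ 14093: 175 + ⌊(14093−175)/271⌋·271 = 175 + 51×271 = 13996
Count = 51 − 46 + 1 = 6

6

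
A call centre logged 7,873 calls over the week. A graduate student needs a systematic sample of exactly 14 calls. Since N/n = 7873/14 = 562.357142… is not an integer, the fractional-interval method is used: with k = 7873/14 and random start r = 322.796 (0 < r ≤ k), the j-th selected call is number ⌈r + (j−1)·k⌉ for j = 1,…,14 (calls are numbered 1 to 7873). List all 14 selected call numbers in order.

j=1: r + 0k = 322.796 → ⌈·⌉ = 323
j=2: r + 1k = 885.153142… → ⌈·⌉ = 886
j=3: r + 2k = 1447.510285… → ⌈·⌉ = 1448
j=4: r + 3k = 2009.867428… → ⌈·⌉ = 2010
j=5: r + 4k = 2572.224571… → ⌈·⌉ = 2573
j=6: r + 5k = 3134.581714… → ⌈·⌉ = 3135
j=7: r + 6k = 3696.938857… → ⌈·⌉ = 3697
j=8: r + 7k = 4259.296 → ⌈·⌉ = 4260
j=9: r + 8k = 4821.653142… → ⌈·⌉ = 4822
j=10: r + 9k = 5384.010285… → ⌈·⌉ = 5385
j=11: r + 10k = 5946.367428… → ⌈·⌉ = 5947
j=12: r + 11k = 6508.724571… → ⌈·⌉ = 6509
j=13: r + 12k = 7071.081714… → ⌈·⌉ = 7072
j=14: r + 13k = 7633.438857… → ⌈·⌉ = 7634

323, 886, 1448, 2010, 2573, 3135, 3697, 4260, 4822, 5385, 5947, 6509, 7072, 7634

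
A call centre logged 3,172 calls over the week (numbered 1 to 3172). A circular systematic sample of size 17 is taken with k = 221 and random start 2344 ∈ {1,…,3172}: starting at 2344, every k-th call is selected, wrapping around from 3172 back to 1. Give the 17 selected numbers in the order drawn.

2344, 2565, 2786, 3007, 56, 277, 498, 719, 940, 1161, 1382, 1603, 1824, 2045, 2266, 2487, 2708

Selection 1: 2344
Selection 2: 2344 + 221 = 2565
Selection 3: 2565 + 221 = 2786
Selection 4: 2786 + 221 = 3007
Selection 5: 3007 + 221 = 3228 → 3228 − 3172 = 56
Selection 6: 56 + 221 = 277
Selection 7: 277 + 221 = 498
Selection 8: 498 + 221 = 719
Selection 9: 719 + 221 = 940
Selection 10: 940 + 221 = 1161
Selection 11: 1161 + 221 = 1382
Selection 12: 1382 + 221 = 1603
Selection 13: 1603 + 221 = 1824
Selection 14: 1824 + 221 = 2045
Selection 15: 2045 + 221 = 2266
Selection 16: 2266 + 221 = 2487
Selection 17: 2487 + 221 = 2708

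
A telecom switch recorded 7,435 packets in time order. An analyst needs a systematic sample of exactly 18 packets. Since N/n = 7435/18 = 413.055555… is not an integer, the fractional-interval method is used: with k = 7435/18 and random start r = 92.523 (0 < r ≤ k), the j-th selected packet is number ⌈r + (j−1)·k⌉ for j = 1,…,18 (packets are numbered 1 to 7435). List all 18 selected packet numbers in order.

j=1: r + 0k = 92.523 → ⌈·⌉ = 93
j=2: r + 1k = 505.578555… → ⌈·⌉ = 506
j=3: r + 2k = 918.634111… → ⌈·⌉ = 919
j=4: r + 3k = 1331.689666… → ⌈·⌉ = 1332
j=5: r + 4k = 1744.745222… → ⌈·⌉ = 1745
j=6: r + 5k = 2157.800777… → ⌈·⌉ = 2158
j=7: r + 6k = 2570.856333… → ⌈·⌉ = 2571
j=8: r + 7k = 2983.911888… → ⌈·⌉ = 2984
j=9: r + 8k = 3396.967444… → ⌈·⌉ = 3397
j=10: r + 9k = 3810.023 → ⌈·⌉ = 3811
j=11: r + 10k = 4223.078555… → ⌈·⌉ = 4224
j=12: r + 11k = 4636.134111… → ⌈·⌉ = 4637
j=13: r + 12k = 5049.189666… → ⌈·⌉ = 5050
j=14: r + 13k = 5462.245222… → ⌈·⌉ = 5463
j=15: r + 14k = 5875.300777… → ⌈·⌉ = 5876
j=16: r + 15k = 6288.356333… → ⌈·⌉ = 6289
j=17: r + 16k = 6701.411888… → ⌈·⌉ = 6702
j=18: r + 17k = 7114.467444… → ⌈·⌉ = 7115

93, 506, 919, 1332, 1745, 2158, 2571, 2984, 3397, 3811, 4224, 4637, 5050, 5463, 5876, 6289, 6702, 7115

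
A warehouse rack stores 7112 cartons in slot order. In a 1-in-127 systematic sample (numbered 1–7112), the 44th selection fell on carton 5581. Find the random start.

120

k = 127
r = 5581 − (44−1)×127 = 5581 − 5461 = 120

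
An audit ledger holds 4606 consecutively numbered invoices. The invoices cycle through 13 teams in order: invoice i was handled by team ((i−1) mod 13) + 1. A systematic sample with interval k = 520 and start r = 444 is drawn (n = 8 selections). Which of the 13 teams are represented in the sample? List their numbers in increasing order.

2

Consecutive selections differ by k = 520, so their team numbers differ by 520 mod 13 = 0.
gcd(520, 13) = 13, so the sample visits 13/13 = 1 distinct residues mod 13.
Start 444 is team 2; the teams hit are 2.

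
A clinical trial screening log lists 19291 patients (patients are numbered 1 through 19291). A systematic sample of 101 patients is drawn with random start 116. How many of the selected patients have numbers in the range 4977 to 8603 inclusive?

k = 19291/101 = 191
First selection ≥ 4977: 116 + ⌈(4977−116)/191⌉·191 = 116 + 26×191 = 5082
Last selection ≤ 8603: 116 + ⌊(8603−116)/191⌋·191 = 116 + 44×191 = 8520
Count = 44 − 26 + 1 = 19

19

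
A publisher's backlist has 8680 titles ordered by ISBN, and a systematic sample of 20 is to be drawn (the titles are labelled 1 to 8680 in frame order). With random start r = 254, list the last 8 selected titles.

5462, 5896, 6330, 6764, 7198, 7632, 8066, 8500

k = N/n = 8680/20 = 434
13th selection = 254 + 12×434 = 5462
14th: 5462 + 434 = 5896
15th: 5896 + 434 = 6330
16th: 6330 + 434 = 6764
17th: 6764 + 434 = 7198
18th: 7198 + 434 = 7632
19th: 7632 + 434 = 8066
20th: 8066 + 434 = 8500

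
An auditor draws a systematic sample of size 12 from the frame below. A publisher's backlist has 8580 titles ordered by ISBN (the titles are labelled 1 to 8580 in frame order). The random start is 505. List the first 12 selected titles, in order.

k = N/n = 8580/12 = 715
title 1: 505
title 2: 505 + 715 = 1220
title 3: 1220 + 715 = 1935
title 4: 1935 + 715 = 2650
title 5: 2650 + 715 = 3365
title 6: 3365 + 715 = 4080
title 7: 4080 + 715 = 4795
title 8: 4795 + 715 = 5510
title 9: 5510 + 715 = 6225
title 10: 6225 + 715 = 6940
title 11: 6940 + 715 = 7655
title 12: 7655 + 715 = 8370

505, 1220, 1935, 2650, 3365, 4080, 4795, 5510, 6225, 6940, 7655, 8370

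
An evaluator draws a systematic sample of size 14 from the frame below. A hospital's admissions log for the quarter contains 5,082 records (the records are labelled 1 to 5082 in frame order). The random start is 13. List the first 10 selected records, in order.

13, 376, 739, 1102, 1465, 1828, 2191, 2554, 2917, 3280

k = N/n = 5082/14 = 363
record 1: 13
record 2: 13 + 363 = 376
record 3: 376 + 363 = 739
record 4: 739 + 363 = 1102
record 5: 1102 + 363 = 1465
record 6: 1465 + 363 = 1828
record 7: 1828 + 363 = 2191
record 8: 2191 + 363 = 2554
record 9: 2554 + 363 = 2917
record 10: 2917 + 363 = 3280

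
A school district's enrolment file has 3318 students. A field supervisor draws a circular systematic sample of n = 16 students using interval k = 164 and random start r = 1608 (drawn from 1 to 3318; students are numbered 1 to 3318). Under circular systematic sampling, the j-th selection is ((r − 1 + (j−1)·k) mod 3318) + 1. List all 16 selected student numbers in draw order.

Selection 1: 1608
Selection 2: 1608 + 164 = 1772
Selection 3: 1772 + 164 = 1936
Selection 4: 1936 + 164 = 2100
Selection 5: 2100 + 164 = 2264
Selection 6: 2264 + 164 = 2428
Selection 7: 2428 + 164 = 2592
Selection 8: 2592 + 164 = 2756
Selection 9: 2756 + 164 = 2920
Selection 10: 2920 + 164 = 3084
Selection 11: 3084 + 164 = 3248
Selection 12: 3248 + 164 = 3412 → 3412 − 3318 = 94
Selection 13: 94 + 164 = 258
Selection 14: 258 + 164 = 422
Selection 15: 422 + 164 = 586
Selection 16: 586 + 164 = 750

1608, 1772, 1936, 2100, 2264, 2428, 2592, 2756, 2920, 3084, 3248, 94, 258, 422, 586, 750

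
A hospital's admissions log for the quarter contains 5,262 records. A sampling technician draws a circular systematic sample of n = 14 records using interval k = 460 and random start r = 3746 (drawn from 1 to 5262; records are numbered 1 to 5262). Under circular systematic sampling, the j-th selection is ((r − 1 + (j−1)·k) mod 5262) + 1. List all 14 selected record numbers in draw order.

3746, 4206, 4666, 5126, 324, 784, 1244, 1704, 2164, 2624, 3084, 3544, 4004, 4464

Selection 1: 3746
Selection 2: 3746 + 460 = 4206
Selection 3: 4206 + 460 = 4666
Selection 4: 4666 + 460 = 5126
Selection 5: 5126 + 460 = 5586 → 5586 − 5262 = 324
Selection 6: 324 + 460 = 784
Selection 7: 784 + 460 = 1244
Selection 8: 1244 + 460 = 1704
Selection 9: 1704 + 460 = 2164
Selection 10: 2164 + 460 = 2624
Selection 11: 2624 + 460 = 3084
Selection 12: 3084 + 460 = 3544
Selection 13: 3544 + 460 = 4004
Selection 14: 4004 + 460 = 4464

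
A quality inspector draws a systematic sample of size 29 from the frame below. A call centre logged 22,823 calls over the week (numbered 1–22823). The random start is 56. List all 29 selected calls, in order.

56, 843, 1630, 2417, 3204, 3991, 4778, 5565, 6352, 7139, 7926, 8713, 9500, 10287, 11074, 11861, 12648, 13435, 14222, 15009, 15796, 16583, 17370, 18157, 18944, 19731, 20518, 21305, 22092

k = N/n = 22823/29 = 787
call 1: 56
call 2: 56 + 787 = 843
call 3: 843 + 787 = 1630
call 4: 1630 + 787 = 2417
call 5: 2417 + 787 = 3204
call 6: 3204 + 787 = 3991
call 7: 3991 + 787 = 4778
call 8: 4778 + 787 = 5565
call 9: 5565 + 787 = 6352
call 10: 6352 + 787 = 7139
call 11: 7139 + 787 = 7926
call 12: 7926 + 787 = 8713
call 13: 8713 + 787 = 9500
call 14: 9500 + 787 = 10287
call 15: 10287 + 787 = 11074
call 16: 11074 + 787 = 11861
call 17: 11861 + 787 = 12648
call 18: 12648 + 787 = 13435
call 19: 13435 + 787 = 14222
call 20: 14222 + 787 = 15009
call 21: 15009 + 787 = 15796
call 22: 15796 + 787 = 16583
call 23: 16583 + 787 = 17370
call 24: 17370 + 787 = 18157
call 25: 18157 + 787 = 18944
call 26: 18944 + 787 = 19731
call 27: 19731 + 787 = 20518
call 28: 20518 + 787 = 21305
call 29: 21305 + 787 = 22092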